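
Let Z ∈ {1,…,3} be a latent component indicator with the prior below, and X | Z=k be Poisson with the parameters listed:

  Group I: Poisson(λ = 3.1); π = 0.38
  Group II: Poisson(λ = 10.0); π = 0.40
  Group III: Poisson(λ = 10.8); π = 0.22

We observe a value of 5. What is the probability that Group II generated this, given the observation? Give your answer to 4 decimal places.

0.2462

Apply Bayes' rule: the posterior for each component is proportional to its prior times its likelihood at x.
Poisson probabilities:
  p_I = e^(−3.1)·3.1^5/5! = 0.107477
  p_II = e^(−10.0)·10.0^5/5! = 0.0378333
  p_III = e^(−10.8)·10.8^5/5! = 0.024978
Prior × likelihood for each component:
  P(Z=I)·p_I = 0.38 × 0.107477 = 0.0408411
  P(Z=II)·p_II = 0.40 × 0.0378333 = 0.0151333
  P(Z=III)·p_III = 0.22 × 0.024978 = 0.00549515
Denominator: 0.0408411 + 0.0151333 + 0.00549515 = 0.0614696
Responsibility of Group II: 0.0151333 / 0.0614696 ≈ 0.2462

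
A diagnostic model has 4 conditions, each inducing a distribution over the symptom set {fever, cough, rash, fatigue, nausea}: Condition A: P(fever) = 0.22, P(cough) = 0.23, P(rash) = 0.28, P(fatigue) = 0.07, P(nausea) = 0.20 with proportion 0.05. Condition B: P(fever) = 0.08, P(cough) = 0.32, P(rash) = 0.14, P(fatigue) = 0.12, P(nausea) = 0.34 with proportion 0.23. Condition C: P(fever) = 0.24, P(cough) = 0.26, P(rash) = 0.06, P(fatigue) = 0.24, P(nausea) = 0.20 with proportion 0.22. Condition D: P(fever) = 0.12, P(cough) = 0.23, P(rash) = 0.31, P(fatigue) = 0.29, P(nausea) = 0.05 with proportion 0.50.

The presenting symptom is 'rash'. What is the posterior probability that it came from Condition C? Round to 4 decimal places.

The responsibility of component k is P(Z=k) f_k(x) divided by Σ_j P(Z=j) f_j(x).
Evaluate each component's likelihood at the observed value:
  p_A = P(rash | comp) = 0.28
  p_B = P(rash | comp) = 0.14
  p_C = P(rash | comp) = 0.06
  p_D = P(rash | comp) = 0.31
Weight by the priors:
  P(Z=A)·p_A = 0.05 × 0.28 = 0.014
  P(Z=B)·p_B = 0.23 × 0.14 = 0.0322
  P(Z=C)·p_C = 0.22 × 0.06 = 0.0132
  P(Z=D)·p_D = 0.50 × 0.31 = 0.155
Denominator: 0.014 + 0.0322 + 0.0132 + 0.155 = 0.2144
P(Condition C | x) = 0.0132 / 0.2144 ≈ 0.0616

0.0616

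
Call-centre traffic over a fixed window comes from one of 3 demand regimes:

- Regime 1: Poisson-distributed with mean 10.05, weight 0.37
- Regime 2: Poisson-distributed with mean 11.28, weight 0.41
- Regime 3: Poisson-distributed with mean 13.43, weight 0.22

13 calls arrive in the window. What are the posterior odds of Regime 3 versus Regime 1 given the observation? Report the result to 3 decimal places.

Only the two components matter; the odds are (π_i f_i(x)) / (π_j f_j(x)).
Component likelihoods at x = 13 calls:
  L_1 = e^(−10.05)·10.05^13/13! = 0.0739978
  L_2 = e^(−11.28)·11.28^13/13! = 0.0970278
  L_3 = e^(−13.43)·13.43^13/13! = 0.109177
Posterior odds = (π_3·L_3) / (π_1·L_1) = (0.22·0.109177) / (0.37·0.0739978) = 0.024019 / 0.0273792 ≈ 0.877

0.877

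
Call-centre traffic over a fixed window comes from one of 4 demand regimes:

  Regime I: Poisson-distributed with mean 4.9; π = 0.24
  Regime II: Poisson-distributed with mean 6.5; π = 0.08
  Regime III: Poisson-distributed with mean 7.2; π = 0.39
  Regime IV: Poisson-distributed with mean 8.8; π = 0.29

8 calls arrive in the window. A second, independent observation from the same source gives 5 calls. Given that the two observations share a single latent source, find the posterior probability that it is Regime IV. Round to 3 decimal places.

0.201

The responsibility of component k is π_k f_k(x) divided by Σ_j π_j f_j(x).
Since both observations come from the same component, the likelihood for component k is f_k(x₁)·f_k(x₂).
  L_I = [0.0613769] × [0.17529] = 0.0107587
  L_II = [0.118815] × [0.145369] = 0.017272
  L_III = [0.133727] × [0.120382] = 0.0160983
  L_IV = [0.134446] × [0.0662889] = 0.00891231
Weight by the priors:
  π_I·L_I = 0.24 × 0.0107587 = 0.0025821
  π_II·L_II = 0.08 × 0.017272 = 0.00138176
  π_III·L_III = 0.39 × 0.0160983 = 0.00627834
  π_IV·L_IV = 0.29 × 0.00891231 = 0.00258457
Normaliser: 0.0025821 + 0.00138176 + 0.00627834 + 0.00258457 = 0.0128268
P(Regime IV | x) = 0.00258457 / 0.0128268 ≈ 0.201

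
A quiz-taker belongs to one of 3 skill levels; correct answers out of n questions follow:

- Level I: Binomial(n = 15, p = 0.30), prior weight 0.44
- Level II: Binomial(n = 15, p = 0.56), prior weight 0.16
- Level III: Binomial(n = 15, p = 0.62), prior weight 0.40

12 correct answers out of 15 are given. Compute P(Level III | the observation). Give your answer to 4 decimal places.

0.8444

The responsibility of component k is π_k f_k(x) divided by Σ_j π_j f_j(x).
Binomial probabilities:
  L_I = C(15,12)·0.30^12·0.70^3 = 455·5.31441e-07·0.343 = 8.29393e-05
  L_II = C(15,12)·0.56^12·0.44^3 = 455·0.000951166·0.085184 = 0.036866
  L_III = C(15,12)·0.62^12·0.38^3 = 455·0.00322627·0.054872 = 0.0805494
Multiply by the mixture weights:
  π_I·L_I = 0.44 × 8.29393e-05 = 3.64933e-05
  π_II·L_II = 0.16 × 0.036866 = 0.00589856
  π_III·L_III = 0.40 × 0.0805494 = 0.0322198
Marginal: 3.64933e-05 + 0.00589856 + 0.0322198 = 0.0381548
So the posterior for Level III is 0.0322198 / 0.0381548 ≈ 0.8444.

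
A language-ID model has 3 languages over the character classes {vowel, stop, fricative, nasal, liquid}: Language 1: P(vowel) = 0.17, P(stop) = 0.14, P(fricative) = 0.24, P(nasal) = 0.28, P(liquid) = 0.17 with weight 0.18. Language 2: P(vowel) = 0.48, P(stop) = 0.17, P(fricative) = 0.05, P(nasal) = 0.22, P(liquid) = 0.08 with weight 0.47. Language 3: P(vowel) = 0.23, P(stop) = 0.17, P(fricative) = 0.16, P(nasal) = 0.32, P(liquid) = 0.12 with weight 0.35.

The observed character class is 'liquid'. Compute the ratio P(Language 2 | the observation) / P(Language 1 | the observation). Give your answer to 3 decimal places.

1.229

Only the two components matter; the odds are (w_i f_i(x)) / (w_j f_j(x)).
Categorical probabilities:
  p_1 = 0.17
  p_2 = 0.08
  p_3 = 0.12
0.0376 / 0.0306 ≈ 1.229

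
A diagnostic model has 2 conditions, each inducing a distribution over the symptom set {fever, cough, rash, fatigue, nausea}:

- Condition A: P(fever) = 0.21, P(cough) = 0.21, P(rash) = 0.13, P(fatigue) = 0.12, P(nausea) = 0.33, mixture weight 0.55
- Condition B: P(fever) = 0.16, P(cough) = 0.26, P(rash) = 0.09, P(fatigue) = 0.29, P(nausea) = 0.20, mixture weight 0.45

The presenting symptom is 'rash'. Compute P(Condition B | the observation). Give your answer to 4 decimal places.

P(component k | x) = w_k·f_k(x) / marginal(x), where marginal(x) = Σ_j w_j·f_j(x).
Component likelihoods at x = 'rash':
  f_A = P(rash | comp) = 0.13
  f_B = P(rash | comp) = 0.09
Multiply by the mixture weights:
  w_A·f_A = 0.55 × 0.13 = 0.0715
  w_B·f_B = 0.45 × 0.09 = 0.0405
Normaliser: 0.0715 + 0.0405 = 0.112
P(Condition B | the observation) = 0.0405 / 0.112 ≈ 0.3616

0.3616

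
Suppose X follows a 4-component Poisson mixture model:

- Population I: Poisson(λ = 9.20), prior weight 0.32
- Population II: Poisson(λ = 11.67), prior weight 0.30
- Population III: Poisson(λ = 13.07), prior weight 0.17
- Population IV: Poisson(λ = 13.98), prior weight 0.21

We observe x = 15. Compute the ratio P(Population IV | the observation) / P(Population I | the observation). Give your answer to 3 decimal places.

2.930

Posterior odds = (w_i f_i(x)) / (w_j f_j(x)); the normalising sum cancels.
Evaluate each component's likelihood at the observed value:
  f_I = 0.0221212
  f_II = 0.0662745
  f_III = 0.089414
  f_IV = 0.0987805
Posterior odds = (w_IV·f_IV) / (w_I·f_I) = (0.21·0.0987805) / (0.32·0.0221212) = 0.0207439 / 0.00707878 ≈ 2.930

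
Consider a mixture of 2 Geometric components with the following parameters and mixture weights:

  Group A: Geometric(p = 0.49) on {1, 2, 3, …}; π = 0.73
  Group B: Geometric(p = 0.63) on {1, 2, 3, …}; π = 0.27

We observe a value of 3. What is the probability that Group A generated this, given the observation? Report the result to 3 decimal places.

Apply Bayes' rule: the posterior for each component is proportional to its prior times its likelihood at x.
Evaluate each component's likelihood at the observed value:
  f_A = 0.127449
  f_B = 0.086247
Prior × likelihood for each component:
  P(Z=A)·f_A = 0.73 × 0.127449 = 0.0930378
  P(Z=B)·f_B = 0.27 × 0.086247 = 0.0232867
Evidence: 0.0930378 + 0.0232867 = 0.116324
P(Group A | the observation) ≈ 0.800

0.800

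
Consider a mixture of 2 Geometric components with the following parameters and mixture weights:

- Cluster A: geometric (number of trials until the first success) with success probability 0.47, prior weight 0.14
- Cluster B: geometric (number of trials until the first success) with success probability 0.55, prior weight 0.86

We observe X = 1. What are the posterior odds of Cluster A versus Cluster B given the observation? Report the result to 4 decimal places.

Only the two components matter; the odds are (P(Z=i) f_i(x)) / (P(Z=j) f_j(x)).
Geometric probabilities:
  f_A = 0.47
  f_B = 0.55
Posterior odds = (P(Z=A)·f_A) / (P(Z=B)·f_B) = (0.14·0.47) / (0.86·0.55) = 0.0658 / 0.473 ≈ 0.1391

0.1391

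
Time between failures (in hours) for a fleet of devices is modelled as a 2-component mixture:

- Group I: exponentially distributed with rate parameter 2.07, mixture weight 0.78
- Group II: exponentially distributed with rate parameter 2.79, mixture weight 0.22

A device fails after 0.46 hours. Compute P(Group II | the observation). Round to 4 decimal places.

0.2144

P(component k | x) = w_k·f_k(x) / marginal(x), where marginal(x) = Σ_j w_j·f_j(x).
Exponential densities:
  p_I = 2.07·e^(−2.07·0.46) = 2.07·e^(−0.9522) = 0.798795
  p_II = 2.79·e^(−2.79·0.46) = 2.79·e^(−1.2834) = 0.773091
Multiply by the mixture weights:
  w_I·p_I = 0.78 × 0.798795 = 0.62306
  w_II·p_II = 0.22 × 0.773091 = 0.17008
Sum: 0.62306 + 0.17008 = 0.79314
So the posterior for Group II is 0.17008 / 0.79314 ≈ 0.2144.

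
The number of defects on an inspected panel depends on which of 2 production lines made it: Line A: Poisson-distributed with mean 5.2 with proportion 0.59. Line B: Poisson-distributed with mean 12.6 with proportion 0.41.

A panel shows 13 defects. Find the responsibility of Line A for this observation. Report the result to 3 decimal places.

By Bayes' theorem, P(k | x) = π_k f_k(x) / Σ_j π_j f_j(x).
Component likelihoods at x = 13 defects:
  p_A = 0.00180066
  p_B = 0.109251
Unnormalised posteriors:
  π_A·p_A = 0.59 × 0.00180066 = 0.00106239
  π_B·p_B = 0.41 × 0.109251 = 0.044793
Marginal: 0.00106239 + 0.044793 = 0.0458554
So the posterior for Line A is 0.00106239 / 0.0458554 ≈ 0.023.

0.023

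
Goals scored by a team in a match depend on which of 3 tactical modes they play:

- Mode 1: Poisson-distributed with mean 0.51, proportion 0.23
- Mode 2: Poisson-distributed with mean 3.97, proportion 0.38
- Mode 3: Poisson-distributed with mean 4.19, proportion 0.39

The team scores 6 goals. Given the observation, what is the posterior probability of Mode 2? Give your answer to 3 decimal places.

Apply Bayes' rule: the posterior for each component is proportional to its prior times its likelihood at x.
Evaluate each component's likelihood at the observed value:
  p_1 = 1.46757e-05
  p_2 = 0.102627
  p_3 = 0.11383
Weight by the priors:
  P(Z=1)·p_1 = 0.23 × 1.46757e-05 = 3.37541e-06
  P(Z=2)·p_2 = 0.38 × 0.102627 = 0.0389982
  P(Z=3)·p_3 = 0.39 × 0.11383 = 0.0443938
Evidence: 3.37541e-06 + 0.0389982 + 0.0443938 = 0.0833954
So the posterior for Mode 2 is 0.0389982 / 0.0833954 ≈ 0.468.

0.468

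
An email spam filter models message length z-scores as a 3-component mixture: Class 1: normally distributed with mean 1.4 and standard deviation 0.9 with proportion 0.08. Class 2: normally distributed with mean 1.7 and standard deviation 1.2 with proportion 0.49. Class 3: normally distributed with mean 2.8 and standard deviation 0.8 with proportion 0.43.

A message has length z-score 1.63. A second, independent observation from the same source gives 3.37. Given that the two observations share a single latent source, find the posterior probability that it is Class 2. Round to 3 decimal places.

0.407

P(component k | x) = π_k·f_k(x) / marginal(x), where marginal(x) = Σ_j π_j·f_j(x).
Since both observations come from the same component, the likelihood for component k is f_k(x₁)·f_k(x₂).
  p_1 = [(1/(0.9·√(2π)))·exp(−(1.63−1.4)²/(2·0.9²)) = 0.443269·exp(-0.03265) = 0.429028] × [0.0403891] = 0.0173281
  p_2 = [(1/(1.2·√(2π)))·exp(−(1.63−1.7)²/(2·1.2²)) = 0.332452·exp(-0.00170) = 0.331887] × [0.126233] = 0.041895
  p_3 = [(1/(0.8·√(2π)))·exp(−(1.63−2.8)²/(2·0.8²)) = 0.498678·exp(-1.06945) = 0.171144] × [0.386887] = 0.0662135
Weight by the priors:
  π_1·p_1 = 0.08 × 0.0173281 = 0.00138625
  π_2·p_2 = 0.49 × 0.041895 = 0.0205285
  π_3·p_3 = 0.43 × 0.0662135 = 0.0284718
Evidence: 0.00138625 + 0.0205285 + 0.0284718 = 0.0503866
So the posterior for Class 2 is 0.0205285 / 0.0503866 ≈ 0.407.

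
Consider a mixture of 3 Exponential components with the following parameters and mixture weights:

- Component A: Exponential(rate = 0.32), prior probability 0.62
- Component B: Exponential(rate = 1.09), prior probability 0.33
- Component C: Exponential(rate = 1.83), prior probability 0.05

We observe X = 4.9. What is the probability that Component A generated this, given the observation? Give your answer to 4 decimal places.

0.9597

Posterior ∝ prior × likelihood, so P(k | x) ∝ w_k f_k(x); normalise over all components.
Evaluate each component's likelihood at the observed value:
  L_A = 0.32·e^(−0.32·4.9) = 0.32·e^(−1.5680) = 0.0667077
  L_B = 1.09·e^(−1.09·4.9) = 1.09·e^(−5.3410) = 0.00522227
  L_C = 1.83·e^(−1.83·4.9) = 1.83·e^(−8.9670) = 0.000233417
Weight by the priors:
  w_A·L_A = 0.62 × 0.0667077 = 0.0413588
  w_B·L_B = 0.33 × 0.00522227 = 0.00172335
  w_C·L_C = 0.05 × 0.000233417 = 1.16708e-05
Normaliser: 0.0413588 + 0.00172335 + 1.16708e-05 = 0.0430938
So the posterior for Component A is 0.0413588 / 0.0430938 ≈ 0.9597.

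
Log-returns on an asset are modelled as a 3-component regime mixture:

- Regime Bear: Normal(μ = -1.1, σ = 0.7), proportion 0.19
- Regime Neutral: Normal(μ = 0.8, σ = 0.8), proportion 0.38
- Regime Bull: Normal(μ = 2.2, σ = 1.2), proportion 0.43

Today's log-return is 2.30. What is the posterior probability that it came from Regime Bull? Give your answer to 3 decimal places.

The responsibility of component k is π_k f_k(x) divided by Σ_j π_j f_j(x).
Component likelihoods at x = 2.30:
  p_Bear = 4.29447e-06
  p_Neutral = 0.0859828
  p_Bull = 0.3313
Prior × likelihood for each component:
  π_Bear·p_Bear = 0.19 × 4.29447e-06 = 8.1595e-07
  π_Neutral·p_Neutral = 0.38 × 0.0859828 = 0.0326735
  π_Bull·p_Bull = 0.43 × 0.3313 = 0.142459
Evidence: 8.1595e-07 + 0.0326735 + 0.142459 = 0.175133
Responsibility of Regime Bull: 0.142459 / 0.175133 ≈ 0.813

0.813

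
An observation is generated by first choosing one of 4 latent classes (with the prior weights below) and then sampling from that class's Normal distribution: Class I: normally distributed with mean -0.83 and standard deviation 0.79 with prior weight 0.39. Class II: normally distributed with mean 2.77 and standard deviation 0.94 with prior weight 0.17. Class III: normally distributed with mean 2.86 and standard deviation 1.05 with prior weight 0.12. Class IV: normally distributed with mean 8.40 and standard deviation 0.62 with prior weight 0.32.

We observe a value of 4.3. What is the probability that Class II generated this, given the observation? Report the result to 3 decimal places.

0.519

Posterior ∝ prior × likelihood, so P(k | x) ∝ P(Z=k) f_k(x); normalise over all components.
Evaluate each component's likelihood at the observed value:
  p_I = 3.52103e-10
  p_II = 0.112849
  p_III = 0.148357
  p_IV = 2.05382e-10
Weight by the priors:
  P(Z=I)·p_I = 0.39 × 3.52103e-10 = 1.3732e-10
  P(Z=II)·p_II = 0.17 × 0.112849 = 0.0191844
  P(Z=III)·p_III = 0.12 × 0.148357 = 0.0178028
  P(Z=IV)·p_IV = 0.32 × 2.05382e-10 = 6.57224e-11
Normaliser: 1.3732e-10 + 0.0191844 + 0.0178028 + 6.57224e-11 = 0.0369872
P(Class II | 4.3) ≈ 0.519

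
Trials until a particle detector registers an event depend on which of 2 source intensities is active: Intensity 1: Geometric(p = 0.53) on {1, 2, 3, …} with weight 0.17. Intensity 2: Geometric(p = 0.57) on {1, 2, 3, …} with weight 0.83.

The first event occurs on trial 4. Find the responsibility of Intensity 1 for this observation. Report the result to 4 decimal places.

0.1992

P(component k | x) = π_k·f_k(x) / marginal(x), where marginal(x) = Σ_j π_j·f_j(x).
Evaluate each component's likelihood at the observed value:
  p_1 = 0.0550262
  p_2 = 0.045319
Prior × likelihood for each component:
  π_1·p_1 = 0.17 × 0.0550262 = 0.00935445
  π_2·p_2 = 0.83 × 0.045319 = 0.0376148
Evidence: 0.00935445 + 0.0376148 = 0.0469692
P(Intensity 1 | data) ≈ 0.1992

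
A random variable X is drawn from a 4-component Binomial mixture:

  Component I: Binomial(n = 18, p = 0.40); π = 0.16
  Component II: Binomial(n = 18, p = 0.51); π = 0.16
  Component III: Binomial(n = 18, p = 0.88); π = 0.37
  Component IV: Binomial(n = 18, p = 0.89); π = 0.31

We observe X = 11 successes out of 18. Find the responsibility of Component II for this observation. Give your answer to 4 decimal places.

The responsibility of component k is π_k f_k(x) divided by Σ_j π_j f_j(x).
Component likelihoods at x = 11 successes out of 18:
  f_I = 0.0373657
  f_II = 0.131039
  f_III = 0.00279469
  f_IV = 0.00172105
Multiply by the mixture weights:
  π_I·f_I = 0.16 × 0.0373657 = 0.00597852
  π_II·f_II = 0.16 × 0.131039 = 0.0209662
  π_III·f_III = 0.37 × 0.00279469 = 0.00103403
  π_IV·f_IV = 0.31 × 0.00172105 = 0.000533526
Normaliser: 0.00597852 + 0.0209662 + 0.00103403 + 0.000533526 = 0.0285123
P(Component II | the observation) = 0.0209662 / 0.0285123 ≈ 0.7353

0.7353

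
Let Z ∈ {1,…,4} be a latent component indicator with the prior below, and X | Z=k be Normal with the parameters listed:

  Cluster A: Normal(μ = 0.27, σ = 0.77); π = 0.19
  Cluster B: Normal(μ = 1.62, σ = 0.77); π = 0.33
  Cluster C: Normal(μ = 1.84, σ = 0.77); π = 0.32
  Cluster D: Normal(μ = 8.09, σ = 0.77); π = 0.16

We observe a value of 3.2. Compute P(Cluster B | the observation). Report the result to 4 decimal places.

0.3736

Posterior ∝ prior × likelihood, so P(k | x) ∝ w_k f_k(x); normalise over all components.
Component likelihoods at x = 3.2:
  L_A = 0.000371736
  L_B = 0.0631136
  L_C = 0.108896
  L_D = 9.05126e-10
Unnormalised posteriors:
  w_A·L_A = 0.19 × 0.000371736 = 7.06298e-05
  w_B·L_B = 0.33 × 0.0631136 = 0.0208275
  w_C·L_C = 0.32 × 0.108896 = 0.0348466
  w_D·L_D = 0.16 × 9.05126e-10 = 1.4482e-10
Denominator: 7.06298e-05 + 0.0208275 + 0.0348466 + 1.4482e-10 = 0.0557447
P(Cluster B | x) ≈ 0.3736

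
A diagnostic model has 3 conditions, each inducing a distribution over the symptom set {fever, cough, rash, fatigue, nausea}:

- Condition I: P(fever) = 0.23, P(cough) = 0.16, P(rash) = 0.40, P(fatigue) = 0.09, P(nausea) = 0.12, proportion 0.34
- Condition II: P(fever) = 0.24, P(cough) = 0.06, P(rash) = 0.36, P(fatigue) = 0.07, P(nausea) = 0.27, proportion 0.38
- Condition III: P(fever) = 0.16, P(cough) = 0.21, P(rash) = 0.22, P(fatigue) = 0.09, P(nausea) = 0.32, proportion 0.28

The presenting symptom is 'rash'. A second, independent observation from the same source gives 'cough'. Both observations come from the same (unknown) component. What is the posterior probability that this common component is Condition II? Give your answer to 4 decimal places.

0.1913

P(component k | x) = π_k·f_k(x) / marginal(x), where marginal(x) = Σ_j π_j·f_j(x).
Since both observations come from the same component, the likelihood for component k is f_k(x₁)·f_k(x₂).
  p_I = [0.4] × [0.16] = 0.064
  p_II = [0.36] × [0.06] = 0.0216
  p_III = [0.22] × [0.21] = 0.0462
Weight by the priors:
  π_I·p_I = 0.34 × 0.064 = 0.02176
  π_II·p_II = 0.38 × 0.0216 = 0.008208
  π_III·p_III = 0.28 × 0.0462 = 0.012936
Denominator: 0.02176 + 0.008208 + 0.012936 = 0.042904
Responsibility of Condition II: 0.008208 / 0.042904 ≈ 0.1913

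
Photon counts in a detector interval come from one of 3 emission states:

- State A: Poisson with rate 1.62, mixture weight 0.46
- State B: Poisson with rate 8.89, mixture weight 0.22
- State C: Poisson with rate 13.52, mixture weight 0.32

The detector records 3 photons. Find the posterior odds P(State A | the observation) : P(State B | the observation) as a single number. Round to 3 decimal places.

18.176

Only the two components matter; the odds are (w_i f_i(x)) / (w_j f_j(x)).
Evaluate each component's likelihood at the observed value:
  f_A = e^(−1.62)·1.62^3/3! = 0.140229
  f_B = e^(−8.89)·8.89^3/3! = 0.0161315
  f_C = e^(−13.52)·13.52^3/3! = 0.0005535
Odds = (0.46/0.22) × (0.140229/0.0161315) = 2.09091 × 8.69282 ≈ 18.176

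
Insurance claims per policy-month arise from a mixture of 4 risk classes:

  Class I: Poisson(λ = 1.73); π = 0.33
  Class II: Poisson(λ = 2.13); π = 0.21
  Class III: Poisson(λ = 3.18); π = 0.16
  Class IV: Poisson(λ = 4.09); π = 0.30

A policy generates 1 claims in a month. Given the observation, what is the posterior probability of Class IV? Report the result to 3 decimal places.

Posterior ∝ prior × likelihood, so P(k | x) ∝ w_k f_k(x); normalise over all components.
Evaluate each component's likelihood at the observed value:
  f_I = 0.306702
  f_II = 0.253123
  f_III = 0.132242
  f_IV = 0.0684635
Prior × likelihood for each component:
  w_I·f_I = 0.33 × 0.306702 = 0.101212
  w_II·f_II = 0.21 × 0.253123 = 0.0531559
  w_III·f_III = 0.16 × 0.132242 = 0.0211588
  w_IV·f_IV = 0.30 × 0.0684635 = 0.020539
Denominator: 0.101212 + 0.0531559 + 0.0211588 + 0.020539 = 0.196065
P(Class IV | data) = 0.020539 / 0.196065 ≈ 0.105

0.105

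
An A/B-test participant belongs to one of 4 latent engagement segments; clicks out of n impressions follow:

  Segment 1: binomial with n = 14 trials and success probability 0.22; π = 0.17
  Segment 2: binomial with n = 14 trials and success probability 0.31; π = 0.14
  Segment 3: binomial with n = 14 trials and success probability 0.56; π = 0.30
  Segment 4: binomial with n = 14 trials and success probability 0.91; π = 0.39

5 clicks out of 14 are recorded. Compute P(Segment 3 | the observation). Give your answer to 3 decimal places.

By Bayes' theorem, P(k | x) = w_k f_k(x) / Σ_j w_j f_j(x).
Binomial probabilities:
  L_1 = 0.110263
  L_2 = 0.203196
  L_3 = 0.068152
  L_4 = 4.84009e-07
Unnormalised posteriors:
  w_1·L_1 = 0.17 × 0.110263 = 0.0187447
  w_2·L_2 = 0.14 × 0.203196 = 0.0284474
  w_3·L_3 = 0.30 × 0.068152 = 0.0204456
  w_4·L_4 = 0.39 × 4.84009e-07 = 1.88764e-07
Normaliser: 0.0187447 + 0.0284474 + 0.0204456 + 1.88764e-07 = 0.0676378
So the posterior for Segment 3 is 0.0204456 / 0.0676378 ≈ 0.302.

0.302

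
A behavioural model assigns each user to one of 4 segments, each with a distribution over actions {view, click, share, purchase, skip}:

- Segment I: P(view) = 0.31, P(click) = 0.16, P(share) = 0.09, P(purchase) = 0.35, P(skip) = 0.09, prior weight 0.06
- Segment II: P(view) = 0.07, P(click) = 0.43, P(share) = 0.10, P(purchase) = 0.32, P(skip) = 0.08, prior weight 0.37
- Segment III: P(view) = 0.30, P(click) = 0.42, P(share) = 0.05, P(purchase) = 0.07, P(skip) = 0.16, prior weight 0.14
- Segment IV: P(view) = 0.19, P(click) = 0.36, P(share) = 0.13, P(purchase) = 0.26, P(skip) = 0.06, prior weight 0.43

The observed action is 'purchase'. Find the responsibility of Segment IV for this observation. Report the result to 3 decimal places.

0.428

Apply Bayes' rule: the posterior for each component is proportional to its prior times its likelihood at x.
Categorical probabilities:
  f_I = P(purchase | comp) = 0.35
  f_II = P(purchase | comp) = 0.32
  f_III = P(purchase | comp) = 0.07
  f_IV = P(purchase | comp) = 0.26
Unnormalised posteriors:
  π_I·f_I = 0.06 × 0.35 = 0.021
  π_II·f_II = 0.37 × 0.32 = 0.1184
  π_III·f_III = 0.14 × 0.07 = 0.0098
  π_IV·f_IV = 0.43 × 0.26 = 0.1118
Normaliser: 0.021 + 0.1184 + 0.0098 + 0.1118 = 0.261
P(Segment IV | 'purchase') = 0.1118 / 0.261 ≈ 0.428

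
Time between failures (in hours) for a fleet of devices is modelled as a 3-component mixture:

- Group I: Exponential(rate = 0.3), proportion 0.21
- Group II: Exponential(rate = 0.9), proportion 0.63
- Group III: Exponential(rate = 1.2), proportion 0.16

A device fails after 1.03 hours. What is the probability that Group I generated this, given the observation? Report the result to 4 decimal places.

0.1417

By Bayes' theorem, P(k | x) = w_k f_k(x) / Σ_j w_j f_j(x).
Component likelihoods at x = 1.03 hours:
  L_I = 0.220254
  L_II = 0.356165
  L_III = 0.348653
Unnormalised posteriors:
  w_I·L_I = 0.21 × 0.220254 = 0.0462534
  w_II·L_II = 0.63 × 0.356165 = 0.224384
  w_III·L_III = 0.16 × 0.348653 = 0.0557845
Sum: 0.0462534 + 0.224384 + 0.0557845 = 0.326422
P(Group I | x) ≈ 0.1417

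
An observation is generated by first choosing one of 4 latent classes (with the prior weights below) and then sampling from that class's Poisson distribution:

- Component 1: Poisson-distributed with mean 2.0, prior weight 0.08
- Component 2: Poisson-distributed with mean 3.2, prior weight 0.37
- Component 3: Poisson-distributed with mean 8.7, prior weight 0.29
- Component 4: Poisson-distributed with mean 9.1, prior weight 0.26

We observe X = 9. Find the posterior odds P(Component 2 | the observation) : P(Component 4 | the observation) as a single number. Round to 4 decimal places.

Posterior odds = (π_i f_i(x)) / (π_j f_j(x)); the normalising sum cancels.
Poisson probabilities:
  L_1 = e^(−2.0)·2.0^9/9! = 0.000190949
  L_2 = e^(−3.2)·3.2^9/9! = 0.00395225
  L_3 = e^(−8.7)·8.7^9/9! = 0.131084
  L_4 = e^(−9.1)·9.1^9/9! = 0.131683
Odds = (0.37/0.26) × (0.00395225/0.131683) = 1.42308 × 0.0300134 ≈ 0.0427

0.0427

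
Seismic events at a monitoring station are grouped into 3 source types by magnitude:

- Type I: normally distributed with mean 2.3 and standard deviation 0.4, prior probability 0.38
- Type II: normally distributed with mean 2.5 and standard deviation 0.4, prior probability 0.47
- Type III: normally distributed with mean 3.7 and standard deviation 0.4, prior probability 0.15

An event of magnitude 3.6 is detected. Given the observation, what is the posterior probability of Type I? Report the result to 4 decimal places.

Apply Bayes' rule: the posterior for each component is proportional to its prior times its likelihood at x.
Evaluate each component's likelihood at the observed value:
  L_I = (1/(0.4·√(2π)))·exp(−(3.6−2.3)²/(2·0.4²)) = 0.997356·exp(-5.28125) = 0.00507262
  L_II = (1/(0.4·√(2π)))·exp(−(3.6−2.5)²/(2·0.4²)) = 0.997356·exp(-3.78125) = 0.0227339
  L_III = (1/(0.4·√(2π)))·exp(−(3.6−3.7)²/(2·0.4²)) = 0.997356·exp(-0.03125) = 0.96667
Unnormalised posteriors:
  P(Z=I)·L_I = 0.38 × 0.00507262 = 0.0019276
  P(Z=II)·L_II = 0.47 × 0.0227339 = 0.0106849
  P(Z=III)·L_III = 0.15 × 0.96667 = 0.145001
Marginal: 0.0019276 + 0.0106849 + 0.145001 = 0.157613
So the posterior for Type I is 0.0019276 / 0.157613 ≈ 0.0122.

0.0122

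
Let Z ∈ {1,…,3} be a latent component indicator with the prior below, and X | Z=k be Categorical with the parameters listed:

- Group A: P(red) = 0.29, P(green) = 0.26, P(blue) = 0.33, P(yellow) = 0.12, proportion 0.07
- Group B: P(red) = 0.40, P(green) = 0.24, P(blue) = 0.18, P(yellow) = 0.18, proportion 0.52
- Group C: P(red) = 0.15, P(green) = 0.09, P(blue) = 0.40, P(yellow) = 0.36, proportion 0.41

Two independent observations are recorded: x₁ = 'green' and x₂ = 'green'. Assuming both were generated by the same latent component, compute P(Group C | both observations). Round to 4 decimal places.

The responsibility of component k is P(Z=k) f_k(x) divided by Σ_j P(Z=j) f_j(x).
Since both observations come from the same component, the likelihood for component k is f_k(x₁)·f_k(x₂).
  p_A = [P(green | comp) = 0.26] × [0.26] = 0.0676
  p_B = [P(green | comp) = 0.24] × [0.24] = 0.0576
  p_C = [P(green | comp) = 0.09] × [0.09] = 0.0081
Multiply by the mixture weights:
  P(Z=A)·p_A = 0.07 × 0.0676 = 0.004732
  P(Z=B)·p_B = 0.52 × 0.0576 = 0.029952
  P(Z=C)·p_C = 0.41 × 0.0081 = 0.003321
Denominator: 0.004732 + 0.029952 + 0.003321 = 0.038005
Responsibility of Group C: 0.003321 / 0.038005 ≈ 0.0874

0.0874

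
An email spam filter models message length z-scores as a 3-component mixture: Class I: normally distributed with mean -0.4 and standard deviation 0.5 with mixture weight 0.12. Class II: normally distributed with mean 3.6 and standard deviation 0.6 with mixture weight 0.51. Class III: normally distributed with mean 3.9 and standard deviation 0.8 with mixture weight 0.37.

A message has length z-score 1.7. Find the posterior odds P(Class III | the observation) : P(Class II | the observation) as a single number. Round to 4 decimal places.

Posterior odds = (P(Z=i) f_i(x)) / (P(Z=j) f_j(x)); the normalising sum cancels.
Evaluate each component's likelihood at the observed value:
  L_I = (1/(0.5·√(2π)))·exp(−(1.7−-0.4)²/(2·0.5²)) = 0.797885·exp(-8.82000) = 0.000117886
  L_II = (1/(0.6·√(2π)))·exp(−(1.7−3.6)²/(2·0.6²)) = 0.664904·exp(-5.01389) = 0.00441829
  L_III = (1/(0.8·√(2π)))·exp(−(1.7−3.9)²/(2·0.8²)) = 0.498678·exp(-3.78125) = 0.011367
Posterior odds = (P(Z=III)·L_III) / (P(Z=II)·L_II) = (0.37·0.011367) / (0.51·0.00441829) = 0.00420577 / 0.00225333 ≈ 1.8665

1.8665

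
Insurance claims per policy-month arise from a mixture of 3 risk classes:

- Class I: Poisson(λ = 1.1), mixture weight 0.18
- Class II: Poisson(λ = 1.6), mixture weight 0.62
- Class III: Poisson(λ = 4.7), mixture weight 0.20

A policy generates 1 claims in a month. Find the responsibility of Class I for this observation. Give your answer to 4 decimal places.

0.2399

P(component k | x) = π_k·f_k(x) / marginal(x), where marginal(x) = Σ_j π_j·f_j(x).
Poisson probabilities:
  p_I = e^(−1.1)·1.1^1/1! = 0.366158
  p_II = e^(−1.6)·1.6^1/1! = 0.323034
  p_III = e^(−4.7)·4.7^1/1! = 0.0427478
Unnormalised posteriors:
  π_I·p_I = 0.18 × 0.366158 = 0.0659085
  π_II·p_II = 0.62 × 0.323034 = 0.200281
  π_III·p_III = 0.20 × 0.0427478 = 0.00854956
Evidence: 0.0659085 + 0.200281 + 0.00854956 = 0.274739
Responsibility of Class I: 0.0659085 / 0.274739 ≈ 0.2399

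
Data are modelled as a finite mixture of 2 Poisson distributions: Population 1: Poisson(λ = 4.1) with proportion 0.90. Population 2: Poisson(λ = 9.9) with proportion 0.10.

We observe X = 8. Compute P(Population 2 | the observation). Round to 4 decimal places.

0.2799

Posterior ∝ prior × likelihood, so P(k | x) ∝ π_k f_k(x); normalise over all components.
Evaluate each component's likelihood at the observed value:
  L_1 = e^(−4.1)·4.1^8/8! = 0.0328203
  L_2 = e^(−9.9)·9.9^8/8! = 0.114827
Weight by the priors:
  π_1·L_1 = 0.90 × 0.0328203 = 0.0295383
  π_2·L_2 = 0.10 × 0.114827 = 0.0114827
Denominator: 0.0295383 + 0.0114827 = 0.041021
P(Population 2 | the observation) = 0.0114827 / 0.041021 ≈ 0.2799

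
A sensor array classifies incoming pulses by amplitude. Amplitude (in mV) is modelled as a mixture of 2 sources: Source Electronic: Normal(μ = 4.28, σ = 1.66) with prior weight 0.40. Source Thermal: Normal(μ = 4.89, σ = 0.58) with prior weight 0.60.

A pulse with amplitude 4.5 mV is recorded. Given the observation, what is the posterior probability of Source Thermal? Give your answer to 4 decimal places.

0.7755

Apply Bayes' rule: the posterior for each component is proportional to its prior times its likelihood at x.
Evaluate each component's likelihood at the observed value:
  f_Electronic = 0.238225
  f_Thermal = 0.548657
Weight by the priors:
  π_Electronic·f_Electronic = 0.40 × 0.238225 = 0.0952901
  π_Thermal·f_Thermal = 0.60 × 0.548657 = 0.329194
Evidence: 0.0952901 + 0.329194 = 0.424484
So the posterior for Source Thermal is 0.329194 / 0.424484 ≈ 0.7755.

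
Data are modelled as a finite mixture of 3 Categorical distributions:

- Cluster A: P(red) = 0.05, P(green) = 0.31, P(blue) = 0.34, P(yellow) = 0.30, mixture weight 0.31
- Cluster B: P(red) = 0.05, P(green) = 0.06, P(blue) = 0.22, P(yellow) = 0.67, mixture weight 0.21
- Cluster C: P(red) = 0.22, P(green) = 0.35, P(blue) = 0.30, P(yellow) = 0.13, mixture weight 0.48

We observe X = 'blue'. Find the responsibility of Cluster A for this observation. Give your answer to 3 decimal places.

P(component k | x) = π_k·f_k(x) / marginal(x), where marginal(x) = Σ_j π_j·f_j(x).
Evaluate each component's likelihood at the observed value:
  L_A = 0.34
  L_B = 0.22
  L_C = 0.3
Multiply by the mixture weights:
  π_A·L_A = 0.31 × 0.34 = 0.1054
  π_B·L_B = 0.21 × 0.22 = 0.0462
  π_C·L_C = 0.48 × 0.3 = 0.144
Marginal: 0.1054 + 0.0462 + 0.144 = 0.2956
P(Cluster A | data) = 0.1054 / 0.2956 ≈ 0.357

0.357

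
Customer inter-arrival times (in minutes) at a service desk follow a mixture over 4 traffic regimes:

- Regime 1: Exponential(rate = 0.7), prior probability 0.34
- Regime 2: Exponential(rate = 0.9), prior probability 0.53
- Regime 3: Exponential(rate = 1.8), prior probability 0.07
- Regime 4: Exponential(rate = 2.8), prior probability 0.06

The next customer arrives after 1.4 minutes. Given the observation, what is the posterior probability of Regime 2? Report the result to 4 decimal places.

P(component k | x) = π_k·f_k(x) / marginal(x), where marginal(x) = Σ_j π_j·f_j(x).
Exponential densities:
  L_1 = 0.262718
  L_2 = 0.255289
  L_3 = 0.144827
  L_4 = 0.0555551
Multiply by the mixture weights:
  π_1·L_1 = 0.34 × 0.262718 = 0.089324
  π_2·L_2 = 0.53 × 0.255289 = 0.135303
  π_3·L_3 = 0.07 × 0.144827 = 0.0101379
  π_4·L_4 = 0.06 × 0.0555551 = 0.0033333
Normaliser: 0.089324 + 0.135303 + 0.0101379 + 0.0033333 = 0.238098
P(Regime 2 | x) = 0.135303 / 0.238098 ≈ 0.5683

0.5683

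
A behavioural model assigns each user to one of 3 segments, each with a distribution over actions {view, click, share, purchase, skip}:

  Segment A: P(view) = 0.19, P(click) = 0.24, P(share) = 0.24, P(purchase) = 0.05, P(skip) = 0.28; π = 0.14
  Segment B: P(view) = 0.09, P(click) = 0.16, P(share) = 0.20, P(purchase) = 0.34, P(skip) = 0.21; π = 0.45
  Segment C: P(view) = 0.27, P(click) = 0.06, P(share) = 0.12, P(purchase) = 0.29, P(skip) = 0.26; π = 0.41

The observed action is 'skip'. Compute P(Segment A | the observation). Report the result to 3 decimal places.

0.163

By Bayes' theorem, P(k | x) = π_k f_k(x) / Σ_j π_j f_j(x).
Categorical probabilities:
  p_A = 0.28
  p_B = 0.21
  p_C = 0.26
Unnormalised posteriors:
  π_A·p_A = 0.14 × 0.28 = 0.0392
  π_B·p_B = 0.45 × 0.21 = 0.0945
  π_C·p_C = 0.41 × 0.26 = 0.1066
Denominator: 0.0392 + 0.0945 + 0.1066 = 0.2403
P(Segment A | 'skip') ≈ 0.163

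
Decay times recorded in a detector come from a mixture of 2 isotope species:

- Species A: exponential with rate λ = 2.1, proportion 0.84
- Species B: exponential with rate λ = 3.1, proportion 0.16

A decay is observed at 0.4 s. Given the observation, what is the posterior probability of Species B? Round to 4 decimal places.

0.1586

The responsibility of component k is π_k f_k(x) divided by Σ_j π_j f_j(x).
Component likelihoods at x = 0.4 s:
  L_A = 0.906592
  L_B = 0.897091
Unnormalised posteriors:
  π_A·L_A = 0.84 × 0.906592 = 0.761537
  π_B·L_B = 0.16 × 0.897091 = 0.143535
Denominator: 0.761537 + 0.143535 = 0.905072
P(Species B | x) ≈ 0.1586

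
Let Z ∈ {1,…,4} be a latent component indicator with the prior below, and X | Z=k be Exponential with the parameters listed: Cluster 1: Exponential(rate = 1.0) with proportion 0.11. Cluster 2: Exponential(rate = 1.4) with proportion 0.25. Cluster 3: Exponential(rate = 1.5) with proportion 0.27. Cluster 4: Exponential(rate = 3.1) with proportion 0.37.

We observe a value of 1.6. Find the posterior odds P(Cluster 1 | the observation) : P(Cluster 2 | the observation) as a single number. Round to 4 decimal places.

0.5960

The posterior odds equal the prior odds times the likelihood ratio: (π_i/π_j)·(f_i(x)/f_j(x)).
Exponential densities:
  L_1 = 0.201897
  L_2 = 0.149042
  L_3 = 0.136077
  L_4 = 0.0217401
Odds = (0.11/0.25) × (0.201897/0.149042) = 0.44 × 1.35463 ≈ 0.5960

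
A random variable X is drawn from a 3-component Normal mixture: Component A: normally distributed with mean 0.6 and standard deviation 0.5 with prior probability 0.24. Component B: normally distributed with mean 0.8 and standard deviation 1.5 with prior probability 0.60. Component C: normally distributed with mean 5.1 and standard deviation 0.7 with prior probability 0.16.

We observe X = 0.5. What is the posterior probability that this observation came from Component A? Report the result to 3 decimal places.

Posterior ∝ prior × likelihood, so P(k | x) ∝ P(Z=k) f_k(x); normalise over all components.
Normal densities:
  p_A = (1/(0.5·√(2π)))·exp(−(0.5−0.6)²/(2·0.5²)) = 0.797885·exp(-0.02000) = 0.782085
  p_B = (1/(1.5·√(2π)))·exp(−(0.5−0.8)²/(2·1.5²)) = 0.265962·exp(-0.02000) = 0.260695
  p_C = (1/(0.7·√(2π)))·exp(−(0.5−5.1)²/(2·0.7²)) = 0.569918·exp(-21.59184) = 2.39109e-10
Prior × likelihood for each component:
  P(Z=A)·p_A = 0.24 × 0.782085 = 0.1877
  P(Z=B)·p_B = 0.60 × 0.260695 = 0.156417
  P(Z=C)·p_C = 0.16 × 2.39109e-10 = 3.82575e-11
Denominator: 0.1877 + 0.156417 + 3.82575e-11 = 0.344118
P(Component A | data) ≈ 0.545

0.545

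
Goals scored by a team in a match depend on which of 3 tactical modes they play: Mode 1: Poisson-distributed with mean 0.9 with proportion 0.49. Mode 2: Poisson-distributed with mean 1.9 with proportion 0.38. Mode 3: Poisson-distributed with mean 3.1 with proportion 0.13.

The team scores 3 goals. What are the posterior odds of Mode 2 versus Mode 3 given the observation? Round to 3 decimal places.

The posterior odds equal the prior odds times the likelihood ratio: (P(Z=i)/P(Z=j))·(f_i(x)/f_j(x)).
Evaluate each component's likelihood at the observed value:
  p_1 = 0.0493982
  p_2 = 0.170982
  p_3 = 0.223677
0.0649731 / 0.029078 ≈ 2.234

2.234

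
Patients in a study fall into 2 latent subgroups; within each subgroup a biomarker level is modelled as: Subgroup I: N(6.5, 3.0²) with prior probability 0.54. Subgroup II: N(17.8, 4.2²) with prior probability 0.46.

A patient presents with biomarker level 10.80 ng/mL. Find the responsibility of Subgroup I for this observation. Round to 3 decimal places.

0.702

The responsibility of component k is π_k f_k(x) divided by Σ_j π_j f_j(x).
Normal densities:
  f_I = 0.0476071
  f_II = 0.023685
Unnormalised posteriors:
  π_I·f_I = 0.54 × 0.0476071 = 0.0257078
  π_II·f_II = 0.46 × 0.023685 = 0.0108951
Sum: 0.0257078 + 0.0108951 = 0.036603
Responsibility of Subgroup I: 0.0257078 / 0.036603 ≈ 0.702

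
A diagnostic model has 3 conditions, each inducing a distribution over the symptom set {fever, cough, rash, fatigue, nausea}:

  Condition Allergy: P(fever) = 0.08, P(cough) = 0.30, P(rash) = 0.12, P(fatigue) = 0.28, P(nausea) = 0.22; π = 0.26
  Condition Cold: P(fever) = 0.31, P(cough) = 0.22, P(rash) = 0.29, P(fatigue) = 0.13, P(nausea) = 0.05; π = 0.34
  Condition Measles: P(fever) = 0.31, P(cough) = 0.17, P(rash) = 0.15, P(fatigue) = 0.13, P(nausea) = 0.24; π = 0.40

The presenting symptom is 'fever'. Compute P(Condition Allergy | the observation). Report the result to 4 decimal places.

Posterior ∝ prior × likelihood, so P(k | x) ∝ π_k f_k(x); normalise over all components.
Categorical probabilities:
  f_Allergy = 0.08
  f_Cold = 0.31
  f_Measles = 0.31
Weight by the priors:
  π_Allergy·f_Allergy = 0.26 × 0.08 = 0.0208
  π_Cold·f_Cold = 0.34 × 0.31 = 0.1054
  π_Measles·f_Measles = 0.40 × 0.31 = 0.124
Marginal: 0.0208 + 0.1054 + 0.124 = 0.2502
Responsibility of Condition Allergy: 0.0208 / 0.2502 ≈ 0.0831

0.0831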